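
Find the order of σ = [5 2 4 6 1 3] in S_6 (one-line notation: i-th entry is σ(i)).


Cycle decomposition: (1 5) (3 4 6)
Cycle lengths: 2, 3
Order = lcm(2, 3) = 6

ord(σ) = 6


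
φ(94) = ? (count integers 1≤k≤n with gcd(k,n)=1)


Factor n: 94 = 2 × 47
φ(n) = n · ∏(1 - 1/p) over distinct primes p | n
φ(94) = 94 · (1 - 1/2) · (1 - 1/47) = 46

φ(94) = 46


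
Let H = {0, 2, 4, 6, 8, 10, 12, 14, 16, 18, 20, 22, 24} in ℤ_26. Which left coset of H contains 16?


16 + H = {16 + h (mod 26) : h ∈ H}
16+0=16, 16+2=18, 16+4=20, 16+6=22, 16+8=24, 16+10=0, 16+12=2, 16+14=4, 16+16=6, 16+18=8, 16+20=10, 16+22=12, 16+24=14
16 + H = {0, 2, 4, 6, 8, 10, 12, 14, 16, 18, 20, 22, 24} = 0 + H

16 + H = {0, 2, 4, 6, 8, 10, 12, 14, 16, 18, 20, 22, 24}


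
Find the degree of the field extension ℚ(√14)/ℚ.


√14 has minimal polynomial x² - 14 (irreducible over ℚ since 14 is squarefree)

[ℚ(√14)/ℚ] = 2


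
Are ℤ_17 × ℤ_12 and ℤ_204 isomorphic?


Comparing ℤ_17 × ℤ_12 and ℤ_204:
gcd(17,12) = 1, so ℤ_17 × ℤ_12 ≅ ℤ_204 (CRT)

Yes, ℤ_17 × ℤ_12 ≅ ℤ_204


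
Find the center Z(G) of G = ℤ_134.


Z(G) = {g ∈ G | gx = xg for all x ∈ G}
ℤ_134 is abelian, so Z(G) = G

Z(ℤ_134) = ℤ_134


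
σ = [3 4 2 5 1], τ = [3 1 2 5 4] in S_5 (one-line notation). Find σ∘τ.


σ∘τ: apply τ first, then σ
1 →τ 3 →σ 2
2 →τ 1 →σ 3
3 →τ 2 →σ 4
4 →τ 5 →σ 1
5 →τ 4 →σ 5

σ∘τ = [2 3 4 1 5]


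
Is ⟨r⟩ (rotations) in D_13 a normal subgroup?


H = ⟨r⟩ (rotations) in D_13
The rotation subgroup ⟨r⟩ has index 2 in D_13, so it is normal

Yes, normal subgroup


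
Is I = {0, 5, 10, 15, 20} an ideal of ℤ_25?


Check ideal conditions for I = {0, 5, 10, 15, 20} in ℤ_25:
(1) I is an additive subgroup? Yes
(2) For r ∈ ℤ_25 and a ∈ I: r·a ∈ I? Yes

Yes, I is an ideal of ℤ_25


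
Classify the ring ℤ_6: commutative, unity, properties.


ℤ_6 is a commutative ring with unity 1; 6 = 2×3 is composite, so 2·3 ≡ 0 gives zero divisors (not an integral domain)
Commutative: Yes
Integral domain: No
Has unity: Yes

ℤ_6: Commutative=Yes, Unity=Yes


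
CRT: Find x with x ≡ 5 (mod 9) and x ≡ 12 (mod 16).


m₁ = 9, m₂ = 16, gcd = 1, so CRT applies. M = m₁·m₂ = 144
Let M₁ = M/m₁ = 16, M₂ = M/m₂ = 9
Find y₁ ≡ M₁⁻¹ (mod m₁): 16⁻¹ ≡ 4 (mod 9)
Find y₂ ≡ M₂⁻¹ (mod m₂): 9⁻¹ ≡ 9 (mod 16)
x = a₁·M₁·y₁ + a₂·M₂·y₂ = 5·16·4 + 12·9·9 = 1292
Reduce mod 144: x ≡ 140
Check: 140 mod 9 = 5 ✓, 140 mod 16 = 12 ✓

x ≡ 140 (mod 144)


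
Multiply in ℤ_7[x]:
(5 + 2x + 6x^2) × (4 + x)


Expand and collect like terms; reduce coefficients mod 7:
x^0: 5·4 = 20 ≡ 6 (mod 7)
x^1: 5·1 + 2·4 = 13 ≡ 6 (mod 7)
x^2: 2·1 + 6·4 = 26 ≡ 5 (mod 7)
x^3: 6·1 = 6 ≡ 6 (mod 7)
Result: 6 + 6x + 5x^2 + 6x^3

f · g = 6 + 6x + 5x^2 + 6x^3


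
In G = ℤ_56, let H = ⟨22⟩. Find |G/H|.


|⟨22⟩| = n / gcd(22, 56) = 56 / 2 = 28
H is normal (ℤ_56 is abelian).
|G/H| = |G| / |H| = 56 / 28 = 2

|G/H| = 2


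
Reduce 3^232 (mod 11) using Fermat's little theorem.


Fermat's little theorem: if p is prime and gcd(a,p)=1, then a^(p-1) ≡ 1 (mod p)
p = 11 is prime, gcd(3,11) = 1
Reduce exponent: 232 mod 10 = 2
So 3^232 ≡ 3^2 (mod 11)
3^2 mod 11 = 9

3^232 ≡ 9 (mod 11)


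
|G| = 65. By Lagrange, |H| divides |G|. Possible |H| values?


Lagrange's theorem: |H| divides |G|
|G| = 65
Divisors of 65: 1, 5, 13, 65

Possible subgroup orders: {1, 5, 13, 65}


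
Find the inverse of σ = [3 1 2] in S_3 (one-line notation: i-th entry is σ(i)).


To find σ⁻¹, swap domain and range:
σ(1) = 3 → σ⁻¹(3) = 1
σ(2) = 1 → σ⁻¹(1) = 2
σ(3) = 2 → σ⁻¹(2) = 3

σ⁻¹ = [2 3 1]


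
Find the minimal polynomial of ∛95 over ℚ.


∛95 satisfies x³ - 95 = 0, irreducible over ℚ (no rational root; 95 is not a perfect cube)

Minimal polynomial: x³ - 95


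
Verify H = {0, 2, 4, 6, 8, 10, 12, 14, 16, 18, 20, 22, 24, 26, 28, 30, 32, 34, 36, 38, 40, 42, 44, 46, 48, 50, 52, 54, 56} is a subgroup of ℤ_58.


Subgroup test for H = {0, 2, 4, 6, 8, 10, 12, 14, 16, 18, 20, 22, 24, 26, 28, 30, 32, 34, 36, 38, 40, 42, 44, 46, 48, 50, 52, 54, 56} in (ℤ_58, +):
(1) 0 ∈ H? Yes
(2) Closure: for all a,b ∈ H, (a+b) mod 58 ∈ H? Yes
(3) Inverses: for all a ∈ H, -a mod 58 ∈ H? Yes

Yes, H is a subgroup of ℤ_58


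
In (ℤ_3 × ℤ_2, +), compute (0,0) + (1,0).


Operation: componentwise addition mod (3, 2)
(0,0) + (1,0) = ((a₁+b₁) mod 3, (a₂+b₂) mod 2) with a = (0,0), b = (1,0)

(0,0) + (1,0) = (1,0)


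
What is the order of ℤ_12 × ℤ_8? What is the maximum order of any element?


|ℤ_12 × ℤ_8| = 12 × 8 = 96
Max element order = lcm(12,8) = 24
Cyclic? No (gcd=4)

|ℤ_12×ℤ_8| = 96, max element order = 24


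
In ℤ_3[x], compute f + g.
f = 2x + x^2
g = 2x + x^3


Add coefficients mod 3:
x^0: 0 + 0 = 0 (mod 3)
x^1: 2 + 2 = 1 (mod 3)
x^2: 1 + 0 = 1 (mod 3)
x^3: 0 + 1 = 1 (mod 3)
Result: x + x^2 + x^3

f + g = x + x^2 + x^3


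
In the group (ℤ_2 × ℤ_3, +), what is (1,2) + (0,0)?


Operation: componentwise addition mod (2, 3)
(1,2) + (0,0) = ((a₁+b₁) mod 2, (a₂+b₂) mod 3) with a = (1,2), b = (0,0)

(1,2) + (0,0) = (1,2)


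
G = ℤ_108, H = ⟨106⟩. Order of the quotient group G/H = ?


|⟨106⟩| = n / gcd(106, 108) = 108 / 2 = 54
H is normal (ℤ_108 is abelian).
|G/H| = |G| / |H| = 108 / 54 = 2

|G/H| = 2


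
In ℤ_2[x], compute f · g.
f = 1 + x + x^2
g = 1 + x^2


Expand and collect like terms; reduce coefficients mod 2:
x^0: 1·1 = 1 ≡ 1 (mod 2)
x^1: 1·0 + 1·1 = 1 ≡ 1 (mod 2)
x^2: 1·1 + 1·0 + 1·1 = 2 ≡ 0 (mod 2)
x^3: 1·1 + 1·0 = 1 ≡ 1 (mod 2)
x^4: 1·1 = 1 ≡ 1 (mod 2)
Result: 1 + x + x^3 + x^4

f · g = 1 + x + x^3 + x^4


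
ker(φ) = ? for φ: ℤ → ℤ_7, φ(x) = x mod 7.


Kernel = preimage of identity
ker(φ) = {x ∈ ℤ : x ≡ 0 (mod 7)} = 7ℤ = {0, ±7, ±14, ...}

ker(φ) = 7ℤ


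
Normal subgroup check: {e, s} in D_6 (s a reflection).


H = {e, s} in D_6 (s a reflection)
r·s·r⁻¹ = sr⁻² ≠ s for n ≥ 3, so {e, s} is not closed under conjugation

No, not a normal subgroup


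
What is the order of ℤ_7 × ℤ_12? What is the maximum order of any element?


|ℤ_7 × ℤ_12| = 7 × 12 = 84
Max element order = lcm(7,12) = 84
Cyclic? Yes (gcd=1)

|ℤ_7×ℤ_12| = 84, max element order = 84


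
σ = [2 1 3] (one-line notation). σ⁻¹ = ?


To find σ⁻¹, swap domain and range:
σ(1) = 2 → σ⁻¹(2) = 1
σ(2) = 1 → σ⁻¹(1) = 2
σ(3) = 3 → σ⁻¹(3) = 3

σ⁻¹ = [2 1 3]


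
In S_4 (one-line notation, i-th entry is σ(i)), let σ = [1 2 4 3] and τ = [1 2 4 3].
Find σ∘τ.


σ∘τ: apply τ first, then σ
1 →τ 1 →σ 1
2 →τ 2 →σ 2
3 →τ 4 →σ 3
4 →τ 3 →σ 4

σ∘τ = [1 2 3 4]


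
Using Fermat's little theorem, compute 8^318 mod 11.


Fermat's little theorem: if p is prime and gcd(a,p)=1, then a^(p-1) ≡ 1 (mod p)
p = 11 is prime, gcd(8,11) = 1
Reduce exponent: 318 mod 10 = 8
So 8^318 ≡ 8^8 (mod 11)
8^8 mod 11 = 5

8^318 ≡ 5 (mod 11)


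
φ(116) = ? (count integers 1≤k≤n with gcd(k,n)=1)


Factor n: 116 = 2^2 × 29
φ(n) = n · ∏(1 - 1/p) over distinct primes p | n
φ(116) = 116 · (1 - 1/2) · (1 - 1/29) = 56

φ(116) = 56


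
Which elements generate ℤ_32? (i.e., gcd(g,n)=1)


g generates ℤ_n iff gcd(g,n) = 1
Prime factors of 32: 2
Generators are g ∈ {1,...,31} not divisible by any of these primes.
Generators: {1, 3, 5, 7, 9, 11, 13, 15, 17, 19, 21, 23, 25, 27, 29, 31}
Number of generators = φ(32) = 16

Generators of ℤ_32 = {1, 3, 5, 7, 9, 11, 13, 15, 17, 19, 21, 23, 25, 27, 29, 31}


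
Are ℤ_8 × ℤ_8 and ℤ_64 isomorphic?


Comparing ℤ_8 × ℤ_8 and ℤ_64:
gcd(8,8) = 8 ≠ 1. Max element order in ℤ_8×ℤ_8 is lcm(8,8) = 8 < 64, so it has no element of order 64

No, ℤ_8 × ℤ_8 ≇ ℤ_64


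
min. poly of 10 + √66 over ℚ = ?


Let α = 10 + √66. Then α - 10 = √66, so (α - 10)² = 66, giving α² - 20α + 34 = 0. Degree 2 and α ∉ ℚ, so this is the minimal polynomial.

Minimal polynomial: x² - 20x + 34


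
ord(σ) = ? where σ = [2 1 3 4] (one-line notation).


Cycle decomposition: (1 2)
Cycle lengths: 2
Order = lcm(2) = 2

ord(σ) = 2


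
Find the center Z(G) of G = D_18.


Z(G) = {g ∈ G | gx = xg for all x ∈ G}
For even n, Z(D_n) = {e, r^(n/2)}: the 180° rotation r^9 commutes with every reflection and rotation

Z(D_18) = {e, r^9}


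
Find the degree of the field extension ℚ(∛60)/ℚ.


∛60 has minimal polynomial x³ - 60 (irreducible over ℚ since 60 is not a perfect cube)

[ℚ(∛60)/ℚ] = 3


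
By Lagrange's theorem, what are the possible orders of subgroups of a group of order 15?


Lagrange's theorem: |H| divides |G|
|G| = 15
Divisors of 15: 1, 3, 5, 15

Possible subgroup orders: {1, 3, 5, 15}


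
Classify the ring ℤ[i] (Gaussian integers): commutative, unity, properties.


ℤ[i] is a commutative integral domain with unity 1 (in fact a Euclidean domain)
Commutative: Yes
Integral domain: Yes
Has unity: Yes

ℤ[i] (Gaussian integers): Commutative=Yes, Unity=Yes


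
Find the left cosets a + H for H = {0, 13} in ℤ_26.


H = {0, 13}, |H| = 2
Number of cosets = |G|/|H| = 26/2 = 13
0 + H = {0, 13}
1 + H = {1, 14}
2 + H = {2, 15}
3 + H = {3, 16}
4 + H = {4, 17}
5 + H = {5, 18}
6 + H = {6, 19}
7 + H = {7, 20}
8 + H = {8, 21}
9 + H = {9, 22}
10 + H = {10, 23}
11 + H = {11, 24}
12 + H = {12, 25}

Cosets: 0+H={0,13}; 1+H={1,14}; 2+H={2,15}; 3+H={3,16}; 4+H={4,17}; 5+H={5,18}; 6+H={6,19}; 7+H={7,20}; 8+H={8,21}; 9+H={9,22}; 10+H={10,23}; 11+H={11,24}; 12+H={12,25}


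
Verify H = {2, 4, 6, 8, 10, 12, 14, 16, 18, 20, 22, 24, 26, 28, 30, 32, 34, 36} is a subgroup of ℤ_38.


Subgroup test for H = {2, 4, 6, 8, 10, 12, 14, 16, 18, 20, 22, 24, 26, 28, 30, 32, 34, 36} in (ℤ_38, +):
(1) 0 ∈ H? No
(2) Closure: for all a,b ∈ H, (a+b) mod 38 ∈ H? No  [counterexample: 2 + 36 = 0 ∉ H]
(3) Inverses: for all a ∈ H, -a mod 38 ∈ H? Yes

No, H is not a subgroup of ℤ_38


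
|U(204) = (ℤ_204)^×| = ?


U(n) is the group of units mod n; |U(n)| = φ(n)
|U(204)| = φ(204) = 64

|U(204) = (ℤ_204)^×| = 64


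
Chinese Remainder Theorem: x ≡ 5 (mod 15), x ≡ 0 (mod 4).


m₁ = 15, m₂ = 4, gcd = 1, so CRT applies. M = m₁·m₂ = 60
Let M₁ = M/m₁ = 4, M₂ = M/m₂ = 15
Find y₁ ≡ M₁⁻¹ (mod m₁): 4⁻¹ ≡ 4 (mod 15)
Find y₂ ≡ M₂⁻¹ (mod m₂): 15⁻¹ ≡ 3 (mod 4)
x = a₁·M₁·y₁ + a₂·M₂·y₂ = 5·4·4 + 0·15·3 = 80
Reduce mod 60: x ≡ 20
Check: 20 mod 15 = 5 ✓, 20 mod 4 = 0 ✓

x ≡ 20 (mod 60)


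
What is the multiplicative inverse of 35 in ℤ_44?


Use the extended Euclidean algorithm to write 1 = 35·s + 44·t; then s mod 44 is the inverse.
Euclidean algorithm:
  35 = 0·44 + 35
  44 = 1·35 + 9
  35 = 3·9 + 8
  9 = 1·8 + 1
  8 = 8·1 + 0
gcd(35,44) = 1
Back-substitution gives: 35·(-5) + 44·(4) = 1
So 35⁻¹ ≡ -5 ≡ 39 (mod 44)
Check: 35 × 39 = 1365 ≡ 1 (mod 44) ✓

35⁻¹ ≡ 39 (mod 44)


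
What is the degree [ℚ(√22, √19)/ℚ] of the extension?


[ℚ(√22,√19):ℚ] = [ℚ(√22,√19):ℚ(√22)]·[ℚ(√22):ℚ] = 2·2 = 4

[ℚ(√22, √19)/ℚ] = 4


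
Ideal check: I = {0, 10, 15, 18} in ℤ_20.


Check ideal conditions for I = {0, 10, 15, 18} in ℤ_20:
(1) I is an additive subgroup? No
(2) For r ∈ ℤ_20 and a ∈ I: r·a ∈ I? No  [counterexample: r=2, a=18, r·a mod 20 = 16 ∉ I]

No, I is not an ideal of ℤ_20


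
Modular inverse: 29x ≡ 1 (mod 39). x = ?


Use the extended Euclidean algorithm to write 1 = 29·s + 39·t; then s mod 39 is the inverse.
Euclidean algorithm:
  29 = 0·39 + 29
  39 = 1·29 + 10
  29 = 2·10 + 9
  10 = 1·9 + 1
  9 = 9·1 + 0
gcd(29,39) = 1
Back-substitution gives: 29·(-4) + 39·(3) = 1
So 29⁻¹ ≡ -4 ≡ 35 (mod 39)
Check: 29 × 35 = 1015 ≡ 1 (mod 39) ✓

29⁻¹ ≡ 35 (mod 39)


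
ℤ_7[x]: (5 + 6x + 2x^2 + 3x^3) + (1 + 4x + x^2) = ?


Add coefficients mod 7:
x^0: 5 + 1 = 6 (mod 7)
x^1: 6 + 4 = 3 (mod 7)
x^2: 2 + 1 = 3 (mod 7)
x^3: 3 + 0 = 3 (mod 7)
Result: 6 + 3x + 3x^2 + 3x^3

f + g = 6 + 3x + 3x^2 + 3x^3


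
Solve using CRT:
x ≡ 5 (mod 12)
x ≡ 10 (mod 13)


m₁ = 12, m₂ = 13, gcd = 1, so CRT applies. M = m₁·m₂ = 156
Let M₁ = M/m₁ = 13, M₂ = M/m₂ = 12
Find y₁ ≡ M₁⁻¹ (mod m₁): 13⁻¹ ≡ 1 (mod 12)
Find y₂ ≡ M₂⁻¹ (mod m₂): 12⁻¹ ≡ 12 (mod 13)
x = a₁·M₁·y₁ + a₂·M₂·y₂ = 5·13·1 + 10·12·12 = 1505
Reduce mod 156: x ≡ 101
Check: 101 mod 12 = 5 ✓, 101 mod 13 = 10 ✓

x ≡ 101 (mod 156)


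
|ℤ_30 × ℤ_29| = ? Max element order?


|ℤ_30 × ℤ_29| = 30 × 29 = 870
Max element order = lcm(30,29) = 870
Cyclic? Yes (gcd=1)

|ℤ_30×ℤ_29| = 870, max element order = 870


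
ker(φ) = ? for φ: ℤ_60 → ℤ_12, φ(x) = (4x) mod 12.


Kernel = preimage of identity
ker(φ) = {x ∈ ℤ_60 : 4x ≡ 0 (mod 12)}. Since 12 | 60, φ is well-defined. The kernel is the cyclic subgroup ⟨3⟩ of ℤ_60 (order 20), i.e. {0, 3, 6, 9, 12, 15, 18, 21, 24, 27, 30, 33, 36, 39, 42, 45, 48, 51, 54, 57}

ker(φ) = {0, 3, 6, 9, 12, 15, 18, 21, 24, 27, 30, 33, 36, 39, 42, 45, 48, 51, 54, 57}


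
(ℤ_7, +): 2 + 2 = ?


Operation: addition mod 7
2 + 2 = (a + b) mod 7 with a = 2, b = 2

2 + 2 = 4


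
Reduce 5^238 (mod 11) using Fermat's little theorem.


Fermat's little theorem: if p is prime and gcd(a,p)=1, then a^(p-1) ≡ 1 (mod p)
p = 11 is prime, gcd(5,11) = 1
Reduce exponent: 238 mod 10 = 8
So 5^238 ≡ 5^8 (mod 11)
5^8 mod 11 = 4

5^238 ≡ 4 (mod 11)


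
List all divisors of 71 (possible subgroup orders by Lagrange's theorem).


Lagrange's theorem: |H| divides |G|
|G| = 71
Divisors of 71: 1, 71

Possible subgroup orders: {1, 71}


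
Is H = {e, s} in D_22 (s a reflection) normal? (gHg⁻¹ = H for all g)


H = {e, s} in D_22 (s a reflection)
r·s·r⁻¹ = sr⁻² ≠ s for n ≥ 3, so {e, s} is not closed under conjugation

No, not a normal subgroup


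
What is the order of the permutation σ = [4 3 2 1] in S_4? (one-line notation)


Cycle decomposition: (1 4) (2 3)
Cycle lengths: 2, 2
Order = lcm(2, 2) = 2

ord(σ) = 2


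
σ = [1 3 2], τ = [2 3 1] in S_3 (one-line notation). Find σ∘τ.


σ∘τ: apply τ first, then σ
1 →τ 2 →σ 3
2 →τ 3 →σ 2
3 →τ 1 →σ 1

σ∘τ = [3 2 1]


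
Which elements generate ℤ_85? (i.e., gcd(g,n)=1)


g generates ℤ_n iff gcd(g,n) = 1
Prime factors of 85: 5, 17
Generators are g ∈ {1,...,84} not divisible by any of these primes.
Generators: {1, 2, 3, 4, 6, 7, 8, 9, 11, 12, 13, 14, 16, 18, 19, 21, 22, 23, 24, 26, 27, 28, 29, 31, 32, 33, 36, 37, 38, 39, 41, 42, 43, 44, 46, 47, 48, 49, 52, 53, 54, 56, 57, 58, 59, 61, 62, 63, 64, 66, 67, 69, 71, 72, 73, 74, 76, 77, 78, 79, 81, 82, 83, 84}
Number of generators = φ(85) = 64

Generators of ℤ_85 = {1, 2, 3, 4, 6, 7, 8, 9, 11, 12, 13, 14, 16, 18, 19, 21, 22, 23, 24, 26, 27, 28, 29, 31, 32, 33, 36, 37, 38, 39, 41, 42, 43, 44, 46, 47, 48, 49, 52, 53, 54, 56, 57, 58, 59, 61, 62, 63, 64, 66, 67, 69, 71, 72, 73, 74, 76, 77, 78, 79, 81, 82, 83, 84}


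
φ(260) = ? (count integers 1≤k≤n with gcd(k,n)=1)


Factor n: 260 = 2^2 × 5 × 13
φ(n) = n · ∏(1 - 1/p) over distinct primes p | n
φ(260) = 260 · (1 - 1/2) · (1 - 1/5) · (1 - 1/13) = 96

φ(260) = 96


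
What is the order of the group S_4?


|S_n| = n! (number of permutations of n symbols)
|S_4| = 4! = 24

|S_4| = 24


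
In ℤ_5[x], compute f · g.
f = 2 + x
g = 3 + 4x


Expand and collect like terms; reduce coefficients mod 5:
x^0: 2·3 = 6 ≡ 1 (mod 5)
x^1: 2·4 + 1·3 = 11 ≡ 1 (mod 5)
x^2: 1·4 = 4 ≡ 4 (mod 5)
Result: 1 + x + 4x^2

f · g = 1 + x + 4x^2


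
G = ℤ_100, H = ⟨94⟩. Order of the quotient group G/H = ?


|⟨94⟩| = n / gcd(94, 100) = 100 / 2 = 50
H is normal (ℤ_100 is abelian).
|G/H| = |G| / |H| = 100 / 50 = 2

|G/H| = 2


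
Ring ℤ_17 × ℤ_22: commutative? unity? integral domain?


Direct product ring; commutative with unity (1,1); but (1,0)·(0,1) = (0,0) gives zero divisors, so not an integral domain
Commutative: Yes
Integral domain: No
Has unity: Yes

ℤ_17 × ℤ_22: Commutative=Yes, Unity=Yes


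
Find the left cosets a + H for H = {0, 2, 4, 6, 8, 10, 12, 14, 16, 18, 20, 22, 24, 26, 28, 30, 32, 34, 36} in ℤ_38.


H = {0, 2, 4, 6, 8, 10, 12, 14, 16, 18, 20, 22, 24, 26, 28, 30, 32, 34, 36}, |H| = 19
Number of cosets = |G|/|H| = 38/19 = 2
0 + H = {0, 2, 4, 6, 8, 10, 12, 14, 16, 18, 20, 22, 24, 26, 28, 30, 32, 34, 36}
1 + H = {1, 3, 5, 7, 9, 11, 13, 15, 17, 19, 21, 23, 25, 27, 29, 31, 33, 35, 37}

Cosets: 0+H={0,2,4,6,8,10,12,14,16,18,20,22,24,26,28,30,32,34,36}; 1+H={1,3,5,7,9,11,13,15,17,19,21,23,25,27,29,31,33,35,37}


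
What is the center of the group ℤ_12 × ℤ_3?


Z(G) = {g ∈ G | gx = xg for all x ∈ G}
Direct product of abelian groups is abelian, so Z(G) = G

Z(ℤ_12 × ℤ_3) = ℤ_12 × ℤ_3


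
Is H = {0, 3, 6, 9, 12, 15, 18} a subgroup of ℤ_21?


Subgroup test for H = {0, 3, 6, 9, 12, 15, 18} in (ℤ_21, +):
(1) 0 ∈ H? Yes
(2) Closure: for all a,b ∈ H, (a+b) mod 21 ∈ H? Yes
(3) Inverses: for all a ∈ H, -a mod 21 ∈ H? Yes

Yes, H is a subgroup of ℤ_21


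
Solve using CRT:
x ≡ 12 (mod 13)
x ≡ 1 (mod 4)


m₁ = 13, m₂ = 4, gcd = 1, so CRT applies. M = m₁·m₂ = 52
Let M₁ = M/m₁ = 4, M₂ = M/m₂ = 13
Find y₁ ≡ M₁⁻¹ (mod m₁): 4⁻¹ ≡ 10 (mod 13)
Find y₂ ≡ M₂⁻¹ (mod m₂): 13⁻¹ ≡ 1 (mod 4)
x = a₁·M₁·y₁ + a₂·M₂·y₂ = 12·4·10 + 1·13·1 = 493
Reduce mod 52: x ≡ 25
Check: 25 mod 13 = 12 ✓, 25 mod 4 = 1 ✓

x ≡ 25 (mod 52)


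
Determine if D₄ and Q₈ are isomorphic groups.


Comparing D₄ and Q₈:
D₄ has 5 elements of order 2; Q₈ has only 1

No, D₄ ≇ Q₈


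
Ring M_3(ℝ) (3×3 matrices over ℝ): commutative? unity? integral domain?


Matrix multiplication is non-commutative for n ≥ 2; the identity matrix I is the unity; singular matrices give zero divisors, so not an integral domain
Commutative: No
Integral domain: No
Has unity: Yes

M_3(ℝ) (3×3 matrices over ℝ): Commutative=No, Unity=Yes


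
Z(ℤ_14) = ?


Z(G) = {g ∈ G | gx = xg for all x ∈ G}
ℤ_14 is abelian, so Z(G) = G

Z(ℤ_14) = ℤ_14


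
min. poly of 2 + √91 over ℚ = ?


Let α = 2 + √91. Then α - 2 = √91, so (α - 2)² = 91, giving α² - 4α - 87 = 0. Degree 2 and α ∉ ℚ, so this is the minimal polynomial.

Minimal polynomial: x² - 4x - 87


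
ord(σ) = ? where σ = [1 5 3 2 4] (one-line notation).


Cycle decomposition: (2 5 4)
Cycle lengths: 3
Order = lcm(3) = 3

ord(σ) = 3


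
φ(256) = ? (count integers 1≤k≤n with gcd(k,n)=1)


Factor n: 256 = 2^8
φ(n) = n · ∏(1 - 1/p) over distinct primes p | n
φ(256) = 256 · (1 - 1/2) = 128

φ(256) = 128


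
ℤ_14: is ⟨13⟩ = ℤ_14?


g generates ℤ_n iff gcd(g, n) = 1
gcd(13, 14) = 1
Since gcd = 1, 13 is a generator.

Yes, 13 generates ℤ_14


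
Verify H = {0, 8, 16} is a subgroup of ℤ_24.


Subgroup test for H = {0, 8, 16} in (ℤ_24, +):
(1) 0 ∈ H? Yes
(2) Closure: for all a,b ∈ H, (a+b) mod 24 ∈ H? Yes
(3) Inverses: for all a ∈ H, -a mod 24 ∈ H? Yes

Yes, H is a subgroup of ℤ_24


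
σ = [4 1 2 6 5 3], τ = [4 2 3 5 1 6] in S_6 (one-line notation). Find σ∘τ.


σ∘τ: apply τ first, then σ
1 →τ 4 →σ 6
2 →τ 2 →σ 1
3 →τ 3 →σ 2
4 →τ 5 →σ 5
5 →τ 1 →σ 4
6 →τ 6 →σ 3

σ∘τ = [6 1 2 5 4 3]


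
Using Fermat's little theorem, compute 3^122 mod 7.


Fermat's little theorem: if p is prime and gcd(a,p)=1, then a^(p-1) ≡ 1 (mod p)
p = 7 is prime, gcd(3,7) = 1
Reduce exponent: 122 mod 6 = 2
So 3^122 ≡ 3^2 (mod 7)
3^2 mod 7 = 2

3^122 ≡ 2 (mod 7)


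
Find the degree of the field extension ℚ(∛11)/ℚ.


∛11 has minimal polynomial x³ - 11 (irreducible over ℚ since 11 is not a perfect cube)

[ℚ(∛11)/ℚ] = 3


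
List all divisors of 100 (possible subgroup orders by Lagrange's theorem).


Lagrange's theorem: |H| divides |G|
|G| = 100
Divisors of 100: 1, 2, 4, 5, 10, 20, 25, 50, 100

Possible subgroup orders: {1, 2, 4, 5, 10, 20, 25, 50, 100}


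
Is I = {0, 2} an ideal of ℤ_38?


Check ideal conditions for I = {0, 2} in ℤ_38:
(1) I is an additive subgroup? No
(2) For r ∈ ℤ_38 and a ∈ I: r·a ∈ I? No  [counterexample: r=2, a=2, r·a mod 38 = 4 ∉ I]

No, I is not an ideal of ℤ_38


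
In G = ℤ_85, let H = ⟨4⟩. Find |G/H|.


|⟨4⟩| = n / gcd(4, 85) = 85 / 1 = 85
H is normal (ℤ_85 is abelian).
|G/H| = |G| / |H| = 85 / 85 = 1

|G/H| = 1


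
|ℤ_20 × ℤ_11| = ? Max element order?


|ℤ_20 × ℤ_11| = 20 × 11 = 220
Max element order = lcm(20,11) = 220
Cyclic? Yes (gcd=1)

|ℤ_20×ℤ_11| = 220, max element order = 220


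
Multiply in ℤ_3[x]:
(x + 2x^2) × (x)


Expand and collect like terms; reduce coefficients mod 3:
x^0: 0·0 = 0 ≡ 0 (mod 3)
x^1: 0·1 + 1·0 = 0 ≡ 0 (mod 3)
x^2: 1·1 + 2·0 = 1 ≡ 1 (mod 3)
x^3: 2·1 = 2 ≡ 2 (mod 3)
Result: x^2 + 2x^3

f · g = x^2 + 2x^3


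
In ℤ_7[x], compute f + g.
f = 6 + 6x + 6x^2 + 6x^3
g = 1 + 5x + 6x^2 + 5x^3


Add coefficients mod 7:
x^0: 6 + 1 = 0 (mod 7)
x^1: 6 + 5 = 4 (mod 7)
x^2: 6 + 6 = 5 (mod 7)
x^3: 6 + 5 = 4 (mod 7)
Result: 4x + 5x^2 + 4x^3

f + g = 4x + 5x^2 + 4x^3


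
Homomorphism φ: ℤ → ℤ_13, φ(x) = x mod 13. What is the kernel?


Kernel = preimage of identity
ker(φ) = {x ∈ ℤ : x ≡ 0 (mod 13)} = 13ℤ = {0, ±13, ±26, ...}

ker(φ) = 13ℤ


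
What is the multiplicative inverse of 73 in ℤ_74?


Use the extended Euclidean algorithm to write 1 = 73·s + 74·t; then s mod 74 is the inverse.
Euclidean algorithm:
  73 = 0·74 + 73
  74 = 1·73 + 1
  73 = 73·1 + 0
gcd(73,74) = 1
Back-substitution gives: 73·(-1) + 74·(1) = 1
So 73⁻¹ ≡ -1 ≡ 73 (mod 74)
Check: 73 × 73 = 5329 ≡ 1 (mod 74) ✓

73⁻¹ ≡ 73 (mod 74)


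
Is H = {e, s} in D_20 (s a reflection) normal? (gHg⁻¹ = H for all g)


H = {e, s} in D_20 (s a reflection)
r·s·r⁻¹ = sr⁻² ≠ s for n ≥ 3, so {e, s} is not closed under conjugation

No, not a normal subgroup


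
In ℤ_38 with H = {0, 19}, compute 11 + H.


11 + H = {11 + h (mod 38) : h ∈ H}
11+0=11, 11+19=30

11 + H = {11, 30}


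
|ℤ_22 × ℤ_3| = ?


|A × B| = |A| · |B|
|ℤ_22 × ℤ_3| = 22 × 3 = 66

|ℤ_22 × ℤ_3| = 66


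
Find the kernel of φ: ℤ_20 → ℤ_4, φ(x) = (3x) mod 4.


Kernel = preimage of identity
ker(φ) = {x ∈ ℤ_20 : 3x ≡ 0 (mod 4)}. Since 4 | 20, φ is well-defined. The kernel is the cyclic subgroup ⟨4⟩ of ℤ_20 (order 5), i.e. {0, 4, 8, 12, 16}

ker(φ) = {0, 4, 8, 12, 16}


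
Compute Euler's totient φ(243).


Factor n: 243 = 3^5
φ(n) = n · ∏(1 - 1/p) over distinct primes p | n
φ(243) = 243 · (1 - 1/3) = 162

φ(243) = 162


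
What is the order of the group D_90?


|D_n| = 2n (n rotations and n reflections)
|D_90| = 2×90 = 180

|D_90| = 180


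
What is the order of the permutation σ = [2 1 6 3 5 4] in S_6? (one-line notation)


Cycle decomposition: (1 2) (3 6 4)
Cycle lengths: 2, 3
Order = lcm(2, 3) = 6

ord(σ) = 6


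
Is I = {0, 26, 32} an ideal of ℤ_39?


Check ideal conditions for I = {0, 26, 32} in ℤ_39:
(1) I is an additive subgroup? No
(2) For r ∈ ℤ_39 and a ∈ I: r·a ∈ I? No  [counterexample: r=2, a=26, r·a mod 39 = 13 ∉ I]

No, I is not an ideal of ℤ_39


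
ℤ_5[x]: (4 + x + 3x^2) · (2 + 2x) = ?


Expand and collect like terms; reduce coefficients mod 5:
x^0: 4·2 = 8 ≡ 3 (mod 5)
x^1: 4·2 + 1·2 = 10 ≡ 0 (mod 5)
x^2: 1·2 + 3·2 = 8 ≡ 3 (mod 5)
x^3: 3·2 = 6 ≡ 1 (mod 5)
Result: 3 + 3x^2 + x^3

f · g = 3 + 3x^2 + x^3


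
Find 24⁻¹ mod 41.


Use the extended Euclidean algorithm to write 1 = 24·s + 41·t; then s mod 41 is the inverse.
Euclidean algorithm:
  24 = 0·41 + 24
  41 = 1·24 + 17
  24 = 1·17 + 7
  17 = 2·7 + 3
  7 = 2·3 + 1
  3 = 3·1 + 0
gcd(24,41) = 1
Back-substitution gives: 24·(12) + 41·(-7) = 1
So 24⁻¹ ≡ 12 ≡ 12 (mod 41)
Check: 24 × 12 = 288 ≡ 1 (mod 41) ✓

24⁻¹ ≡ 12 (mod 41)


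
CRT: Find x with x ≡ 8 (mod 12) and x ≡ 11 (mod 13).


m₁ = 12, m₂ = 13, gcd = 1, so CRT applies. M = m₁·m₂ = 156
Let M₁ = M/m₁ = 13, M₂ = M/m₂ = 12
Find y₁ ≡ M₁⁻¹ (mod m₁): 13⁻¹ ≡ 1 (mod 12)
Find y₂ ≡ M₂⁻¹ (mod m₂): 12⁻¹ ≡ 12 (mod 13)
x = a₁·M₁·y₁ + a₂·M₂·y₂ = 8·13·1 + 11·12·12 = 1688
Reduce mod 156: x ≡ 128
Check: 128 mod 12 = 8 ✓, 128 mod 13 = 11 ✓

x ≡ 128 (mod 156)


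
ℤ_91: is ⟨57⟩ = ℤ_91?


g generates ℤ_n iff gcd(g, n) = 1
gcd(57, 91) = 1
Since gcd = 1, 57 is a generator.

Yes, 57 generates ℤ_91


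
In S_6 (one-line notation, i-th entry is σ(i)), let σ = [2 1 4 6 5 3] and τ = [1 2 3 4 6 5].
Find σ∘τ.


σ∘τ: apply τ first, then σ
1 →τ 1 →σ 2
2 →τ 2 →σ 1
3 →τ 3 →σ 4
4 →τ 4 →σ 6
5 →τ 6 →σ 3
6 →τ 5 →σ 5

σ∘τ = [2 1 4 6 3 5]


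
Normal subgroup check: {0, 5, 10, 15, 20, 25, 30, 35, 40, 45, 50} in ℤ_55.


H = {0, 5, 10, 15, 20, 25, 30, 35, 40, 45, 50} in ℤ_55
ℤ_55 is abelian; every subgroup of an abelian group is normal

Yes, normal subgroup


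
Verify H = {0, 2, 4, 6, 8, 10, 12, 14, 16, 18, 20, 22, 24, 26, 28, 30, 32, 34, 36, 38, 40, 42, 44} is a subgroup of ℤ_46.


Subgroup test for H = {0, 2, 4, 6, 8, 10, 12, 14, 16, 18, 20, 22, 24, 26, 28, 30, 32, 34, 36, 38, 40, 42, 44} in (ℤ_46, +):
(1) 0 ∈ H? Yes
(2) Closure: for all a,b ∈ H, (a+b) mod 46 ∈ H? Yes
(3) Inverses: for all a ∈ H, -a mod 46 ∈ H? Yes

Yes, H is a subgroup of ℤ_46


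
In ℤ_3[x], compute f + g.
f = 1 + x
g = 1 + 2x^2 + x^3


Add coefficients mod 3:
x^0: 1 + 1 = 2 (mod 3)
x^1: 1 + 0 = 1 (mod 3)
x^2: 0 + 2 = 2 (mod 3)
x^3: 0 + 1 = 1 (mod 3)
Result: 2 + x + 2x^2 + x^3

f + g = 2 + x + 2x^2 + x^3


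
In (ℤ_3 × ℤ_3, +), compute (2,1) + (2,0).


Operation: componentwise addition mod (3, 3)
(2,1) + (2,0) = ((a₁+b₁) mod 3, (a₂+b₂) mod 3) with a = (2,1), b = (2,0)

(2,1) + (2,0) = (1,1)


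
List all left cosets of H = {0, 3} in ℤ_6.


H = {0, 3}, |H| = 2
Number of cosets = |G|/|H| = 6/2 = 3
0 + H = {0, 3}
1 + H = {1, 4}
2 + H = {2, 5}

Cosets: 0+H={0,3}; 1+H={1,4}; 2+H={2,5}


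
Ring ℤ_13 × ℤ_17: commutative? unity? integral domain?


Direct product ring; commutative with unity (1,1); but (1,0)·(0,1) = (0,0) gives zero divisors, so not an integral domain
Commutative: Yes
Integral domain: No
Has unity: Yes

ℤ_13 × ℤ_17: Commutative=Yes, Unity=Yes


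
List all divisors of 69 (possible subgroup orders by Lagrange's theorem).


Lagrange's theorem: |H| divides |G|
|G| = 69
Divisors of 69: 1, 3, 23, 69

Possible subgroup orders: {1, 3, 23, 69}


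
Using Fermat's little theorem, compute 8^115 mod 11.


Fermat's little theorem: if p is prime and gcd(a,p)=1, then a^(p-1) ≡ 1 (mod p)
p = 11 is prime, gcd(8,11) = 1
Reduce exponent: 115 mod 10 = 5
So 8^115 ≡ 8^5 (mod 11)
8^5 mod 11 = 10

8^115 ≡ 10 (mod 11)


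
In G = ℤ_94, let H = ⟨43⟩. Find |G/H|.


|⟨43⟩| = n / gcd(43, 94) = 94 / 1 = 94
H is normal (ℤ_94 is abelian).
|G/H| = |G| / |H| = 94 / 94 = 1

|G/H| = 1


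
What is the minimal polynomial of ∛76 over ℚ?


∛76 satisfies x³ - 76 = 0, irreducible over ℚ (no rational root; 76 is not a perfect cube)

Minimal polynomial: x³ - 76


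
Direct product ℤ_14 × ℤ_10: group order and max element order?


|ℤ_14 × ℤ_10| = 14 × 10 = 140
Max element order = lcm(14,10) = 70
Cyclic? No (gcd=2)

|ℤ_14×ℤ_10| = 140, max element order = 70


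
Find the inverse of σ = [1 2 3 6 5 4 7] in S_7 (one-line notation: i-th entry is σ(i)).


To find σ⁻¹, swap domain and range:
σ(1) = 1 → σ⁻¹(1) = 1
σ(2) = 2 → σ⁻¹(2) = 2
σ(3) = 3 → σ⁻¹(3) = 3
σ(4) = 6 → σ⁻¹(6) = 4
σ(5) = 5 → σ⁻¹(5) = 5
σ(6) = 4 → σ⁻¹(4) = 6
σ(7) = 7 → σ⁻¹(7) = 7

σ⁻¹ = [1 2 3 6 5 4 7]


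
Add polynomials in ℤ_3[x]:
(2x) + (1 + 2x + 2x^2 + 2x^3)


Add coefficients mod 3:
x^0: 0 + 1 = 1 (mod 3)
x^1: 2 + 2 = 1 (mod 3)
x^2: 0 + 2 = 2 (mod 3)
x^3: 0 + 2 = 2 (mod 3)
Result: 1 + x + 2x^2 + 2x^3

f + g = 1 + x + 2x^2 + 2x^3


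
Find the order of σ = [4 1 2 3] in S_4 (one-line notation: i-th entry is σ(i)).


Cycle decomposition: (1 4 3 2)
Cycle lengths: 4
Order = lcm(4) = 4

ord(σ) = 4


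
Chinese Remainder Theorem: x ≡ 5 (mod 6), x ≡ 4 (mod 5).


m₁ = 6, m₂ = 5, gcd = 1, so CRT applies. M = m₁·m₂ = 30
Let M₁ = M/m₁ = 5, M₂ = M/m₂ = 6
Find y₁ ≡ M₁⁻¹ (mod m₁): 5⁻¹ ≡ 5 (mod 6)
Find y₂ ≡ M₂⁻¹ (mod m₂): 6⁻¹ ≡ 1 (mod 5)
x = a₁·M₁·y₁ + a₂·M₂·y₂ = 5·5·5 + 4·6·1 = 149
Reduce mod 30: x ≡ 29
Check: 29 mod 6 = 5 ✓, 29 mod 5 = 4 ✓

x ≡ 29 (mod 30)


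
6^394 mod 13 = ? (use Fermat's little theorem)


Fermat's little theorem: if p is prime and gcd(a,p)=1, then a^(p-1) ≡ 1 (mod p)
p = 13 is prime, gcd(6,13) = 1
Reduce exponent: 394 mod 12 = 10
So 6^394 ≡ 6^10 (mod 13)
6^10 mod 13 = 4

6^394 ≡ 4 (mod 13)


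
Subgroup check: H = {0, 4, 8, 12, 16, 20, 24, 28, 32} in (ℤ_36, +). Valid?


Subgroup test for H = {0, 4, 8, 12, 16, 20, 24, 28, 32} in (ℤ_36, +):
(1) 0 ∈ H? Yes
(2) Closure: for all a,b ∈ H, (a+b) mod 36 ∈ H? Yes
(3) Inverses: for all a ∈ H, -a mod 36 ∈ H? Yes

Yes, H is a subgroup of ℤ_36


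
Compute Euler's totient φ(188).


Factor n: 188 = 2^2 × 47
φ(n) = n · ∏(1 - 1/p) over distinct primes p | n
φ(188) = 188 · (1 - 1/2) · (1 - 1/47) = 92

φ(188) = 92


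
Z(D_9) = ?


Z(G) = {g ∈ G | gx = xg for all x ∈ G}
For odd n, Z(D_n) = {e}: no nontrivial rotation commutes with all reflections

Z(D_9) = {e}


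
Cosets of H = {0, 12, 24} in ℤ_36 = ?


H = {0, 12, 24}, |H| = 3
Number of cosets = |G|/|H| = 36/3 = 12
0 + H = {0, 12, 24}
1 + H = {1, 13, 25}
2 + H = {2, 14, 26}
3 + H = {3, 15, 27}
4 + H = {4, 16, 28}
5 + H = {5, 17, 29}
6 + H = {6, 18, 30}
7 + H = {7, 19, 31}
8 + H = {8, 20, 32}
9 + H = {9, 21, 33}
10 + H = {10, 22, 34}
11 + H = {11, 23, 35}

Cosets: 0+H={0,12,24}; 1+H={1,13,25}; 2+H={2,14,26}; 3+H={3,15,27}; 4+H={4,16,28}; 5+H={5,17,29}; 6+H={6,18,30}; 7+H={7,19,31}; 8+H={8,20,32}; 9+H={9,21,33}; 10+H={10,22,34}; 11+H={11,23,35}


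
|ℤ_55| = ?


ℤ_n has n elements.

|ℤ_55| = 55


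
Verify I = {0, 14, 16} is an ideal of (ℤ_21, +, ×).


Check ideal conditions for I = {0, 14, 16} in ℤ_21:
(1) I is an additive subgroup? No
(2) For r ∈ ℤ_21 and a ∈ I: r·a ∈ I? No  [counterexample: r=2, a=14, r·a mod 21 = 7 ∉ I]

No, I is not an ideal of ℤ_21


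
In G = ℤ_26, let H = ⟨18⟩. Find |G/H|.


|⟨18⟩| = n / gcd(18, 26) = 26 / 2 = 13
H is normal (ℤ_26 is abelian).
|G/H| = |G| / |H| = 26 / 13 = 2

|G/H| = 2


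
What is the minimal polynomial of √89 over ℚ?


√89 satisfies x² - 89 = 0, irreducible over ℚ since 89 is squarefree

Minimal polynomial: x² - 89


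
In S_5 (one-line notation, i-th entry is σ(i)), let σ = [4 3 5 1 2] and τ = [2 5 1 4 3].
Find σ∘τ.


σ∘τ: apply τ first, then σ
1 →τ 2 →σ 3
2 →τ 5 →σ 2
3 →τ 1 →σ 4
4 →τ 4 →σ 1
5 →τ 3 →σ 5

σ∘τ = [3 2 4 1 5]


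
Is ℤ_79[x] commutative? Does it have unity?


ℤ_79 is a field (n prime), so ℤ_79[x] is a commutative integral domain with unity
Commutative: Yes
Integral domain: Yes
Has unity: Yes

ℤ_79[x]: Commutative=Yes, Unity=Yes


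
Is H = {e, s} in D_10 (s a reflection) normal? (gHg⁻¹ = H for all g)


H = {e, s} in D_10 (s a reflection)
r·s·r⁻¹ = sr⁻² ≠ s for n ≥ 3, so {e, s} is not closed under conjugation

No, not a normal subgroup


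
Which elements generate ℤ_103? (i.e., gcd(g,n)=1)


g generates ℤ_n iff gcd(g,n) = 1
Prime factors of 103: 103
Generators are g ∈ {1,...,102} not divisible by any of these primes.
Generators: {1, 2, 3, 4, 5, 6, 7, 8, 9, 10, 11, 12, 13, 14, 15, 16, 17, 18, 19, 20, 21, 22, 23, 24, 25, 26, 27, 28, 29, 30, 31, 32, 33, 34, 35, 36, 37, 38, 39, 40, 41, 42, 43, 44, 45, 46, 47, 48, 49, 50, 51, 52, 53, 54, 55, 56, 57, 58, 59, 60, 61, 62, 63, 64, 65, 66, 67, 68, 69, 70, 71, 72, 73, 74, 75, 76, 77, 78, 79, 80, 81, 82, 83, 84, 85, 86, 87, 88, 89, 90, 91, 92, 93, 94, 95, 96, 97, 98, 99, 100, 101, 102}
Number of generators = φ(103) = 102

Generators of ℤ_103 = {1, 2, 3, 4, 5, 6, 7, 8, 9, 10, 11, 12, 13, 14, 15, 16, 17, 18, 19, 20, 21, 22, 23, 24, 25, 26, 27, 28, 29, 30, 31, 32, 33, 34, 35, 36, 37, 38, 39, 40, 41, 42, 43, 44, 45, 46, 47, 48, 49, 50, 51, 52, 53, 54, 55, 56, 57, 58, 59, 60, 61, 62, 63, 64, 65, 66, 67, 68, 69, 70, 71, 72, 73, 74, 75, 76, 77, 78, 79, 80, 81, 82, 83, 84, 85, 86, 87, 88, 89, 90, 91, 92, 93, 94, 95, 96, 97, 98, 99, 100, 101, 102}


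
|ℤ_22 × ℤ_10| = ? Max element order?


|ℤ_22 × ℤ_10| = 22 × 10 = 220
Max element order = lcm(22,10) = 110
Cyclic? No (gcd=2)

|ℤ_22×ℤ_10| = 220, max element order = 110


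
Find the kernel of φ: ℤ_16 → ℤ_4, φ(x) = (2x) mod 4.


Kernel = preimage of identity
ker(φ) = {x ∈ ℤ_16 : 2x ≡ 0 (mod 4)}. Since 4 | 16, φ is well-defined. The kernel is the cyclic subgroup ⟨2⟩ of ℤ_16 (order 8), i.e. {0, 2, 4, 6, 8, 10, 12, 14}

ker(φ) = {0, 2, 4, 6, 8, 10, 12, 14}


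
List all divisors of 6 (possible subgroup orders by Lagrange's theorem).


Lagrange's theorem: |H| divides |G|
|G| = 6
Divisors of 6: 1, 2, 3, 6

Possible subgroup orders: {1, 2, 3, 6}


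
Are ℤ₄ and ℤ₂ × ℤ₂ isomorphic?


Comparing ℤ₄ and ℤ₂ × ℤ₂:
ℤ₄ has an element of order 4; ℤ₂×ℤ₂ has exponent 2

No, ℤ₄ ≇ ℤ₂ × ℤ₂


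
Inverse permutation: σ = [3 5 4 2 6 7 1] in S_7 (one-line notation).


To find σ⁻¹, swap domain and range:
σ(1) = 3 → σ⁻¹(3) = 1
σ(2) = 5 → σ⁻¹(5) = 2
σ(3) = 4 → σ⁻¹(4) = 3
σ(4) = 2 → σ⁻¹(2) = 4
σ(5) = 6 → σ⁻¹(6) = 5
σ(6) = 7 → σ⁻¹(7) = 6
σ(7) = 1 → σ⁻¹(1) = 7

σ⁻¹ = [7 4 1 3 2 5 6]


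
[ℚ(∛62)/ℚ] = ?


∛62 has minimal polynomial x³ - 62 (irreducible over ℚ since 62 is not a perfect cube)

[ℚ(∛62)/ℚ] = 3


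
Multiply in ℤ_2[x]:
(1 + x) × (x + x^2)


Expand and collect like terms; reduce coefficients mod 2:
x^0: 1·0 = 0 ≡ 0 (mod 2)
x^1: 1·1 + 1·0 = 1 ≡ 1 (mod 2)
x^2: 1·1 + 1·1 = 2 ≡ 0 (mod 2)
x^3: 1·1 = 1 ≡ 1 (mod 2)
Result: x + x^3

f · g = x + x^3


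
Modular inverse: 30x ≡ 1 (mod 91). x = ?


Use the extended Euclidean algorithm to write 1 = 30·s + 91·t; then s mod 91 is the inverse.
Euclidean algorithm:
  30 = 0·91 + 30
  91 = 3·30 + 1
  30 = 30·1 + 0
gcd(30,91) = 1
Back-substitution gives: 30·(-3) + 91·(1) = 1
So 30⁻¹ ≡ -3 ≡ 88 (mod 91)
Check: 30 × 88 = 2640 ≡ 1 (mod 91) ✓

30⁻¹ ≡ 88 (mod 91)


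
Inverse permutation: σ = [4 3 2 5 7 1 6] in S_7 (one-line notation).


To find σ⁻¹, swap domain and range:
σ(1) = 4 → σ⁻¹(4) = 1
σ(2) = 3 → σ⁻¹(3) = 2
σ(3) = 2 → σ⁻¹(2) = 3
σ(4) = 5 → σ⁻¹(5) = 4
σ(5) = 7 → σ⁻¹(7) = 5
σ(6) = 1 → σ⁻¹(1) = 6
σ(7) = 6 → σ⁻¹(6) = 7

σ⁻¹ = [6 3 2 1 4 7 5]


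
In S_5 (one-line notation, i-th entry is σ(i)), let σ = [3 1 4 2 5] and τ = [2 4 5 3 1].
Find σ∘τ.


σ∘τ: apply τ first, then σ
1 →τ 2 →σ 1
2 →τ 4 →σ 2
3 →τ 5 →σ 5
4 →τ 3 →σ 4
5 →τ 1 →σ 3

σ∘τ = [1 2 5 4 3]


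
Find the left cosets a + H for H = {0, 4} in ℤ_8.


H = {0, 4}, |H| = 2
Number of cosets = |G|/|H| = 8/2 = 4
0 + H = {0, 4}
1 + H = {1, 5}
2 + H = {2, 6}
3 + H = {3, 7}

Cosets: 0+H={0,4}; 1+H={1,5}; 2+H={2,6}; 3+H={3,7}


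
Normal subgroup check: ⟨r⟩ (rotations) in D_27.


H = ⟨r⟩ (rotations) in D_27
The rotation subgroup ⟨r⟩ has index 2 in D_27, so it is normal

Yes, normal subgroup


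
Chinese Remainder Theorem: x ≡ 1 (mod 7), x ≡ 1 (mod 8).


m₁ = 7, m₂ = 8, gcd = 1, so CRT applies. M = m₁·m₂ = 56
Let M₁ = M/m₁ = 8, M₂ = M/m₂ = 7
Find y₁ ≡ M₁⁻¹ (mod m₁): 8⁻¹ ≡ 1 (mod 7)
Find y₂ ≡ M₂⁻¹ (mod m₂): 7⁻¹ ≡ 7 (mod 8)
x = a₁·M₁·y₁ + a₂·M₂·y₂ = 1·8·1 + 1·7·7 = 57
Reduce mod 56: x ≡ 1
Check: 1 mod 7 = 1 ✓, 1 mod 8 = 1 ✓

x ≡ 1 (mod 56)


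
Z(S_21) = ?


Z(G) = {g ∈ G | gx = xg for all x ∈ G}
S_n is non-abelian for n ≥ 3; Z(S_21) is trivial

Z(S_21) = {e}


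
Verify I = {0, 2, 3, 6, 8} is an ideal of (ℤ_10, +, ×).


Check ideal conditions for I = {0, 2, 3, 6, 8} in ℤ_10:
(1) I is an additive subgroup? No
(2) For r ∈ ℤ_10 and a ∈ I: r·a ∈ I? No  [counterexample: r=2, a=2, r·a mod 10 = 4 ∉ I]

No, I is not an ideal of ℤ_10


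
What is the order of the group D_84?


|D_n| = 2n (n rotations and n reflections)
|D_84| = 2×84 = 168

|D_84| = 168


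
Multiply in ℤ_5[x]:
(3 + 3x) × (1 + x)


Expand and collect like terms; reduce coefficients mod 5:
x^0: 3·1 = 3 ≡ 3 (mod 5)
x^1: 3·1 + 3·1 = 6 ≡ 1 (mod 5)
x^2: 3·1 = 3 ≡ 3 (mod 5)
Result: 3 + x + 3x^2

f · g = 3 + x + 3x^2


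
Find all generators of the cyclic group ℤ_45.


g generates ℤ_n iff gcd(g,n) = 1
Prime factors of 45: 3, 5
Generators are g ∈ {1,...,44} not divisible by any of these primes.
Generators: {1, 2, 4, 7, 8, 11, 13, 14, 16, 17, 19, 22, 23, 26, 28, 29, 31, 32, 34, 37, 38, 41, 43, 44}
Number of generators = φ(45) = 24

Generators of ℤ_45 = {1, 2, 4, 7, 8, 11, 13, 14, 16, 17, 19, 22, 23, 26, 28, 29, 31, 32, 34, 37, 38, 41, 43, 44}


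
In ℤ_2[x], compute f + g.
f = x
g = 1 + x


Add coefficients mod 2:
x^0: 0 + 1 = 1 (mod 2)
x^1: 1 + 1 = 0 (mod 2)
Result: 1

f + g = 1


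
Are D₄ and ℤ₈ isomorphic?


Comparing D₄ and ℤ₈:
D₄ is non-abelian, ℤ₈ is abelian

No, D₄ ≇ ℤ₈


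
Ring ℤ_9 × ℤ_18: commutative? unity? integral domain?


Direct product ring; commutative with unity (1,1); but (1,0)·(0,1) = (0,0) gives zero divisors, so not an integral domain
Commutative: Yes
Integral domain: No
Has unity: Yes

ℤ_9 × ℤ_18: Commutative=Yes, Unity=Yes


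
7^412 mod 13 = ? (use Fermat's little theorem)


Fermat's little theorem: if p is prime and gcd(a,p)=1, then a^(p-1) ≡ 1 (mod p)
p = 13 is prime, gcd(7,13) = 1
Reduce exponent: 412 mod 12 = 4
So 7^412 ≡ 7^4 (mod 13)
7^4 mod 13 = 9

7^412 ≡ 9 (mod 13)


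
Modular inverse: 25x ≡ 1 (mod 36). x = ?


Use the extended Euclidean algorithm to write 1 = 25·s + 36·t; then s mod 36 is the inverse.
Euclidean algorithm:
  25 = 0·36 + 25
  36 = 1·25 + 11
  25 = 2·11 + 3
  11 = 3·3 + 2
  3 = 1·2 + 1
  2 = 2·1 + 0
gcd(25,36) = 1
Back-substitution gives: 25·(13) + 36·(-9) = 1
So 25⁻¹ ≡ 13 ≡ 13 (mod 36)
Check: 25 × 13 = 325 ≡ 1 (mod 36) ✓

25⁻¹ ≡ 13 (mod 36)


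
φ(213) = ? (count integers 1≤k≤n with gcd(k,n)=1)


Factor n: 213 = 3 × 71
φ(n) = n · ∏(1 - 1/p) over distinct primes p | n
φ(213) = 213 · (1 - 1/3) · (1 - 1/71) = 140

φ(213) = 140


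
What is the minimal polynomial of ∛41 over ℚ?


∛41 satisfies x³ - 41 = 0, irreducible over ℚ (no rational root; 41 is not a perfect cube)

Minimal polynomial: x³ - 41
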